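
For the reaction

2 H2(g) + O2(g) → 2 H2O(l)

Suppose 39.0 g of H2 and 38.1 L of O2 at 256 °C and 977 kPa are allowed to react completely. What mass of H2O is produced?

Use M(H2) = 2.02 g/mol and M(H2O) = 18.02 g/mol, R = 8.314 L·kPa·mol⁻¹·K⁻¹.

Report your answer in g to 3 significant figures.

305 g

n(H2) = 39.0 / 2.02 = 19.31 mol
n(O2) = PV/RT = (977 × 38.1) / (8.314 × 529.15) = 8.461 mol
For 19.31 mol H2, stoichiometry requires (1/2) × 19.31 = 9.655 mol O2; 8.461 mol is available, so O2 is limiting.
n(H2O) = (2/1) × 8.461 = 16.92 mol
m(H2O) = 16.92 × 18.02 = 304.9 g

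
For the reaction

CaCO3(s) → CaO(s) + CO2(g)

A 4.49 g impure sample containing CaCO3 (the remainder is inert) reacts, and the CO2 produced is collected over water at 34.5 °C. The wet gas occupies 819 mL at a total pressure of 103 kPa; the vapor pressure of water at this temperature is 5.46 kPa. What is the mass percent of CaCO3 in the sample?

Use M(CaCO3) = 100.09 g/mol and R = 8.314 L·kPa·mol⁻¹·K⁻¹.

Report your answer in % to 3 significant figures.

P(CO2) = 103 − 5.46 = 97.54 kPa
n(CO2) = PV/RT = (97.54 × 0.8190) / (8.314 × 307.65) = 0.03123 mol
n(CaCO3) = (1/1) × 0.03123 = 0.03123 mol
m(CaCO3) = 0.03123 × 100.09 = 3.126 g
%CaCO3 = 3.126 / 4.49 × 100 = 69.62%

69.6 %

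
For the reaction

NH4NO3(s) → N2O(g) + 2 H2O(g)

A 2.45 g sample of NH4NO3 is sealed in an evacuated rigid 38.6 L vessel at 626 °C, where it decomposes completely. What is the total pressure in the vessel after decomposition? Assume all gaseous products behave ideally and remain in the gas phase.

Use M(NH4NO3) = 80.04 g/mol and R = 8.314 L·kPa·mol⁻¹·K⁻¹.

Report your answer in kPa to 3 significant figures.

17.8 kPa

n(NH4NO3) = 2.45 / 80.04 = 0.03061 mol
n(gas produced) = (3/1) × 0.03061 = 0.09183 mol
P = nRT/V = 0.09183 × 8.314 × 899.15 / 38.6 = 17.78 kPa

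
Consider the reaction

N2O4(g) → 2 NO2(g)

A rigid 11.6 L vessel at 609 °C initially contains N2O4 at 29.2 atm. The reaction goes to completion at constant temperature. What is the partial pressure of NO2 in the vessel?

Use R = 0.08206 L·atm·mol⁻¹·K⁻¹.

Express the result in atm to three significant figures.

n(N2O4)₀ = PV/RT = (29.2 × 11.6) / (0.08206 × 882.15) = 4.679 mol
n(NO2) = (2/1) × 4.679 = 9.358 mol
P(NO2) = nRT/V = 9.358 × 0.08206 × 882.15 / 11.6 = 58.40 atm

58.4 atm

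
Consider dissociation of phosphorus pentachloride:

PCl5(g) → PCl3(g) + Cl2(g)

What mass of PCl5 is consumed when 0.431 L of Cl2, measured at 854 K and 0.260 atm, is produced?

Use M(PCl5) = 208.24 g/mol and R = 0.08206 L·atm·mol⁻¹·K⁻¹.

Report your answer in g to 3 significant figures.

0.333 g

n(Cl2) = PV/RT = (0.260 × 0.431) / (0.08206 × 854) = 0.001599 mol
n(PCl5) = (1/1) × 0.001599 = 0.001599 mol
m(PCl5) = 0.001599 × 208.24 = 0.3330 g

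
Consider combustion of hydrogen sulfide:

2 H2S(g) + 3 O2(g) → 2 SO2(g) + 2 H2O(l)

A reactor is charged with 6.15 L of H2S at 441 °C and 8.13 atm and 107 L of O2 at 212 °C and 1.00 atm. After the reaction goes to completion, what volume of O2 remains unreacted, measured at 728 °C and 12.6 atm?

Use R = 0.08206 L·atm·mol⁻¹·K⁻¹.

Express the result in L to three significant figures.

9.18 L

n(H2S) = PV/RT = (8.13 × 6.15) / (0.08206 × 714.15) = 0.8532 mol
n(O2) = PV/RT = (1.00 × 107) / (0.08206 × 485.15) = 2.688 mol
For 0.8532 mol H2S, stoichiometry requires (3/2) × 0.8532 = 1.280 mol O2; 2.688 mol is available, so H2S is limiting.
n(O2) consumed = (3/2) × 0.8532 = 1.280 mol; remaining = 2.688 − 1.280 = 1.408 mol
V(O2) = nRT/P = 1.408 × 0.08206 × 1001.15 / 12.6 = 9.180 L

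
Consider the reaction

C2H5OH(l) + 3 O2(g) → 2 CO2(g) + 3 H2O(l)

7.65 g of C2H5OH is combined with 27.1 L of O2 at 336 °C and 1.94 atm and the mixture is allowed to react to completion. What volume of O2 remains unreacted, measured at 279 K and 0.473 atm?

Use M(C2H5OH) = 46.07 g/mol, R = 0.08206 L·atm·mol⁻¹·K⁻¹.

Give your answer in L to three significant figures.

26.8 L

n(C2H5OH) = 7.65 / 46.07 = 0.1661 mol
n(O2) = PV/RT = (1.94 × 27.1) / (0.08206 × 609.15) = 1.052 mol
For 0.1661 mol C2H5OH, stoichiometry requires (3/1) × 0.1661 = 0.4983 mol O2; 1.052 mol is available, so C2H5OH is limiting.
n(O2) consumed = (3/1) × 0.1661 = 0.4983 mol; remaining = 1.052 − 0.4983 = 0.5537 mol
V(O2) = nRT/P = 0.5537 × 0.08206 × 279 / 0.473 = 26.80 L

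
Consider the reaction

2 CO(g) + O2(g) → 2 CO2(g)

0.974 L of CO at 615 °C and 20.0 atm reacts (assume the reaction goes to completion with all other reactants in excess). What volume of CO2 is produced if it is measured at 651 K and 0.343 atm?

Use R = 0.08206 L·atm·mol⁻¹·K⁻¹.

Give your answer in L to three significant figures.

n(CO) = PV/RT = (20.0 × 0.974) / (0.08206 × 888.15) = 0.2673 mol
n(CO2) = (2/2) × 0.2673 = 0.2673 mol
V = nRT/P = 0.2673 × 0.08206 × 651 / 0.343 = 41.63 L

41.6 L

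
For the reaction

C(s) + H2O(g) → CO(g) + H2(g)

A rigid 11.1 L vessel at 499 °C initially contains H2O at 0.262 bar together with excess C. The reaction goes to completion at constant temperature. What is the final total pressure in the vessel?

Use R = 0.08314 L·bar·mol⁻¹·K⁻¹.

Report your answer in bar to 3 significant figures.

0.524 bar

Rigid vessel, constant T ⇒ P scales with total gas moles (1 → 2).
P_final = (2/1) × 0.262 = 0.5240 bar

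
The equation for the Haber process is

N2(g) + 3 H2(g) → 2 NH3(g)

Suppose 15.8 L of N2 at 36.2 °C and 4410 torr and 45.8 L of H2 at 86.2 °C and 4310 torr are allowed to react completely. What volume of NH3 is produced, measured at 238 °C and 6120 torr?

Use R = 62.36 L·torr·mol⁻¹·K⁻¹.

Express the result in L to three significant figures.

n(N2) = PV/RT = (4410 × 15.8) / (62.36 × 309.35) = 3.612 mol
n(H2) = PV/RT = (4310 × 45.8) / (62.36 × 359.35) = 8.809 mol
For 3.612 mol N2, stoichiometry requires (3/1) × 3.612 = 10.84 mol H2; 8.809 mol is available, so H2 is limiting.
n(NH3) = (2/3) × 8.809 = 5.873 mol
V(NH3) = nRT/P = 5.873 × 62.36 × 511.15 / 6120 = 30.59 L

30.6 L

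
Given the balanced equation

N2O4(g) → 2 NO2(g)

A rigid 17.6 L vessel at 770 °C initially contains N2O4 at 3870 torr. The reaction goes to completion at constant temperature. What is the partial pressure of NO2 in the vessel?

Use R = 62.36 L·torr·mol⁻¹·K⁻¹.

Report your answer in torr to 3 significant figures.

7740 torr

n(N2O4)₀ = PV/RT = (3870 × 17.6) / (62.36 × 1043.15) = 1.047 mol
n(NO2) = (2/1) × 1.047 = 2.094 mol
P(NO2) = nRT/V = 2.094 × 62.36 × 1043.15 / 17.6 = 7740 torr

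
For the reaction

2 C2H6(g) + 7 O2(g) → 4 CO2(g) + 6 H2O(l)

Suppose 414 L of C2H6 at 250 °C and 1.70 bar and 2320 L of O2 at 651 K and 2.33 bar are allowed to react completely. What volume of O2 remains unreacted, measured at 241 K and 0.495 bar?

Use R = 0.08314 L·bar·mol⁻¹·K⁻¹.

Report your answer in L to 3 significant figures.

1750 L

n(C2H6) = PV/RT = (1.70 × 414) / (0.08314 × 523.15) = 16.18 mol
n(O2) = PV/RT = (2.33 × 2320) / (0.08314 × 651) = 99.87 mol
For 16.18 mol C2H6, stoichiometry requires (7/2) × 16.18 = 56.63 mol O2; 99.87 mol is available, so C2H6 is limiting.
n(O2) consumed = (7/2) × 16.18 = 56.63 mol; remaining = 99.87 − 56.63 = 43.24 mol
V(O2) = nRT/P = 43.24 × 0.08314 × 241 / 0.495 = 1750 L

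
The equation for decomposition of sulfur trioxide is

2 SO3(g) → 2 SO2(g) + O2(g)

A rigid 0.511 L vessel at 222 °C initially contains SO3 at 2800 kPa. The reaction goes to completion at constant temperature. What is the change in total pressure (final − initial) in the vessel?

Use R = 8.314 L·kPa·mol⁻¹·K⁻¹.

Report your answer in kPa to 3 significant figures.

1400 kPa

At constant T and V, P ∝ n(gas): 2 mol gas → 3 mol gas.
P_final = (3/2) × 2800 = 4200 kPa; ΔP = 4200 − 2800 = 1400 kPa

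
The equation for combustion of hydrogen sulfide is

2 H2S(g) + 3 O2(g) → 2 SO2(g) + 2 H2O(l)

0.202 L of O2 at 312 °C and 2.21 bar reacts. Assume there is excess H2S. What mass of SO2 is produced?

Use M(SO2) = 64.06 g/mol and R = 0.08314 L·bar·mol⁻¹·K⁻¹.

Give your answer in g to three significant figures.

0.392 g

n(O2) = PV/RT = (2.21 × 0.202) / (0.08314 × 585.15) = 0.009176 mol
n(SO2) = (2/3) × 0.009176 = 0.006117 mol
m(SO2) = 0.006117 × 64.06 = 0.3919 g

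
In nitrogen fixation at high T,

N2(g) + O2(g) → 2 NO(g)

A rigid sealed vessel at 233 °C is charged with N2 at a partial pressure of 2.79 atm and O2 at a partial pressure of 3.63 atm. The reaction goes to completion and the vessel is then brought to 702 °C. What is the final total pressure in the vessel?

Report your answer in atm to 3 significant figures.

12.4 atm

With V and T fixed, P_i ∝ n_i, so the mole ratios apply directly to partial pressures at 233 °C.
P(O2) required for 2.79 atm of N2 = (1/1) × 2.79 = 2.790 atm; available 3.63 atm, so N2 is limiting.
P(O2) remaining = 3.63 − (1/1) × 2.79 = 0.8400 atm
P(gaseous products) = (2)/1 × 2.79 = 5.580 atm
P_total at 233 °C = 0.8400 + 5.580 = 6.420 atm
Scaling to 702 °C: P = 6.420 × 975.15/506.15 = 12.37 atm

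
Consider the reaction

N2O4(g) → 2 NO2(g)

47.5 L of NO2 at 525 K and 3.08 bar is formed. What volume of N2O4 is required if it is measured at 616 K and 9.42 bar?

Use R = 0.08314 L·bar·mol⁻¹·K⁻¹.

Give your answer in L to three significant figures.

n(NO2) = PV/RT = (3.08 × 47.5) / (0.08314 × 525) = 3.352 mol
n(N2O4) = (1/2) × 3.352 = 1.676 mol
V = nRT/P = 1.676 × 0.08314 × 616 / 9.42 = 9.112 L

9.11 L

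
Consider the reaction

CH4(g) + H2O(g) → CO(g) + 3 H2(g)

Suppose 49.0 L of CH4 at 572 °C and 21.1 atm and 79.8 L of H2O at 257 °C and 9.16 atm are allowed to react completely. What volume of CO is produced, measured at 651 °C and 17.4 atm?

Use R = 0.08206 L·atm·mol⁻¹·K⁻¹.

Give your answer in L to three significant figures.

n(CH4) = PV/RT = (21.1 × 49.0) / (0.08206 × 845.15) = 14.91 mol
n(H2O) = PV/RT = (9.16 × 79.8) / (0.08206 × 530.15) = 16.80 mol
For 14.91 mol CH4, stoichiometry requires (1/1) × 14.91 = 14.91 mol H2O; 16.80 mol is available, so CH4 is limiting.
n(CO) = (1/1) × 14.91 = 14.91 mol
V(CO) = nRT/P = 14.91 × 0.08206 × 924.15 / 17.4 = 64.98 L

65.0 L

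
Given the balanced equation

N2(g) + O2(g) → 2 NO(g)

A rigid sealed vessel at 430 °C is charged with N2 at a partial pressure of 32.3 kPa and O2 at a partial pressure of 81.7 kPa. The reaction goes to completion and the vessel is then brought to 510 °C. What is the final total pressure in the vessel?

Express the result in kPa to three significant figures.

127 kPa

Because the vessel is rigid and T is held at 430 °C, work the stoichiometry in partial pressures (P_i = n_iRT/V).
P(O2) required for 32.3 kPa of N2 = (1/1) × 32.3 = 32.30 kPa; available 81.7 kPa, so N2 is limiting.
P(O2) remaining = 81.7 − (1/1) × 32.3 = 49.40 kPa
P(gaseous products) = (2)/1 × 32.3 = 64.60 kPa
P_total at 430 °C = 49.40 + 64.60 = 114.0 kPa
Scaling to 510 °C: P = 114.0 × 783.15/703.15 = 127.0 kPa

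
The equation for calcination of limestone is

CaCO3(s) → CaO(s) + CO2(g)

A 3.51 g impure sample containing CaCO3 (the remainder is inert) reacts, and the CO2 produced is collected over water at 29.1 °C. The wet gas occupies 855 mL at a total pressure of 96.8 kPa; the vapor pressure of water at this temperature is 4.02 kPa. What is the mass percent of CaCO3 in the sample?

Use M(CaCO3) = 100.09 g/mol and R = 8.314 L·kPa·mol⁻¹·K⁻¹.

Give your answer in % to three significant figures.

P(CO2) = 96.8 − 4.02 = 92.78 kPa
n(CO2) = PV/RT = (92.78 × 0.8550) / (8.314 × 302.25) = 0.03157 mol
n(CaCO3) = (1/1) × 0.03157 = 0.03157 mol
m(CaCO3) = 0.03157 × 100.09 = 3.160 g
%CaCO3 = 3.160 / 3.51 × 100 = 90.03%

90.0 %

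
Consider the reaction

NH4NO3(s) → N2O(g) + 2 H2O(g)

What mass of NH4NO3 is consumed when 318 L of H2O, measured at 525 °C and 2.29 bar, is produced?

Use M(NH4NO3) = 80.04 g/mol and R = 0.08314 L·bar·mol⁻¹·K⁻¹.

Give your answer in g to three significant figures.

n(H2O) = PV/RT = (2.29 × 318) / (0.08314 × 798.15) = 10.97 mol
n(NH4NO3) = (1/2) × 10.97 = 5.485 mol
m(NH4NO3) = 5.485 × 80.04 = 439.0 g

439 g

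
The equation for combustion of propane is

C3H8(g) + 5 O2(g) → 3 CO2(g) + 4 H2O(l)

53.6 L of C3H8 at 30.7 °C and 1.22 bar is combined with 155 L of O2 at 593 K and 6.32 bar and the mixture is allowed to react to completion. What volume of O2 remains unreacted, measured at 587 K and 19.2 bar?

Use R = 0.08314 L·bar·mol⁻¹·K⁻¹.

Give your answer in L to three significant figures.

17.6 L

n(C3H8) = PV/RT = (1.22 × 53.6) / (0.08314 × 303.85) = 2.589 mol
n(O2) = PV/RT = (6.32 × 155) / (0.08314 × 593) = 19.87 mol
For 2.589 mol C3H8, stoichiometry requires (5/1) × 2.589 = 12.95 mol O2; 19.87 mol is available, so C3H8 is limiting.
n(O2) consumed = (5/1) × 2.589 = 12.95 mol; remaining = 19.87 − 12.95 = 6.920 mol
V(O2) = nRT/P = 6.920 × 0.08314 × 587 / 19.2 = 17.59 L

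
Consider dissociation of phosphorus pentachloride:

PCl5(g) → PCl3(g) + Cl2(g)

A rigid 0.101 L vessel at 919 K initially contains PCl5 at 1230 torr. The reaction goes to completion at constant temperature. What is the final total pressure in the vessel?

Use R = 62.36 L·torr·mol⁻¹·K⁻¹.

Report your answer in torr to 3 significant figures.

2460 torr

Since T and V are fixed, P_final/P_initial = n_final/n_initial = 2/1.
P_final = (2/1) × 1230 = 2460 torr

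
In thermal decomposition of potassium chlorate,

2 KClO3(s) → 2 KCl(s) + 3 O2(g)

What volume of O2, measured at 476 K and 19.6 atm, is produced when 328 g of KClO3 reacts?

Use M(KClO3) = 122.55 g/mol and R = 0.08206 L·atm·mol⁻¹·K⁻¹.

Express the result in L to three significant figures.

n(KClO3) = 328.0 / 122.55 = 2.676 mol
n(O2) = (3/2) × 2.676 = 4.014 mol
V = nRT/P = 4.014 × 0.08206 × 476 / 19.6 = 7.999 L

8.00 L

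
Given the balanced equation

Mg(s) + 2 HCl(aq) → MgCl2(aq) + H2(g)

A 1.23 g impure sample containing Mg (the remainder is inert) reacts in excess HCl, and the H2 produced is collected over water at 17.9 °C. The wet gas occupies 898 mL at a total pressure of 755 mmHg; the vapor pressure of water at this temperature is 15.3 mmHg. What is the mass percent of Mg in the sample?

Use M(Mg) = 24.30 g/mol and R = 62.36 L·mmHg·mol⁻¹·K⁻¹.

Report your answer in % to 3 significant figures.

72.3 %

P(H2) = 755 − 15.3 = 739.7 mmHg
n(H2) = PV/RT = (739.7 × 0.8980) / (62.36 × 291.05) = 0.03660 mol
n(Mg) = (1/1) × 0.03660 = 0.03660 mol
m(Mg) = 0.03660 × 24.30 = 0.8894 g
%Mg = 0.8894 / 1.23 × 100 = 72.31%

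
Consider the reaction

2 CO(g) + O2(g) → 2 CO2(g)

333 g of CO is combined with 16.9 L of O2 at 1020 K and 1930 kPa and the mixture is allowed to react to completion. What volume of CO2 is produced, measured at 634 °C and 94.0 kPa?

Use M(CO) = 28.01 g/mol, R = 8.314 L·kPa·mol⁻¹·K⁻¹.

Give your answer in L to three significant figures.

617 L

n(CO) = 333 / 28.01 = 11.89 mol
n(O2) = PV/RT = (1930 × 16.9) / (8.314 × 1020) = 3.846 mol
For 11.89 mol CO, stoichiometry requires (1/2) × 11.89 = 5.945 mol O2; 3.846 mol is available, so O2 is limiting.
n(CO2) = (2/1) × 3.846 = 7.692 mol
V(CO2) = nRT/P = 7.692 × 8.314 × 907.15 / 94.0 = 617.2 L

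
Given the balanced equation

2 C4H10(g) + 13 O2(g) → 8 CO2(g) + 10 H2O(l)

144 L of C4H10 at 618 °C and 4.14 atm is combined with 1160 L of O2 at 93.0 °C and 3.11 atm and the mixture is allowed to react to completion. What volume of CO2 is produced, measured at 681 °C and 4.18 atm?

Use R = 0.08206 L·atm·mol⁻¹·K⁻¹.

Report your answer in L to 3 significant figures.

611 L

n(C4H10) = PV/RT = (4.14 × 144) / (0.08206 × 891.15) = 8.152 mol
n(O2) = PV/RT = (3.11 × 1160) / (0.08206 × 366.15) = 120.1 mol
For 8.152 mol C4H10, stoichiometry requires (13/2) × 8.152 = 52.99 mol O2; 120.1 mol is available, so C4H10 is limiting.
n(CO2) = (8/2) × 8.152 = 32.61 mol
V(CO2) = nRT/P = 32.61 × 0.08206 × 954.15 / 4.18 = 610.8 L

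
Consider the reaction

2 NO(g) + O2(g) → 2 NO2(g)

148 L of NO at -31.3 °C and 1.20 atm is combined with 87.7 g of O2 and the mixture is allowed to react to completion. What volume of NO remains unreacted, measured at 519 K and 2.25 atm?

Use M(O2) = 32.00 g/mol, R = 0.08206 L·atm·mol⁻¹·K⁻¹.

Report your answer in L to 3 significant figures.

n(NO) = PV/RT = (1.20 × 148) / (0.08206 × 241.85) = 8.949 mol
n(O2) = 87.7 / 32.00 = 2.741 mol
For 8.949 mol NO, stoichiometry requires (1/2) × 8.949 = 4.474 mol O2; 2.741 mol is available, so O2 is limiting.
n(NO) consumed = (2/1) × 2.741 = 5.482 mol; remaining = 8.949 − 5.482 = 3.467 mol
V(NO) = nRT/P = 3.467 × 0.08206 × 519 / 2.25 = 65.63 L

65.6 L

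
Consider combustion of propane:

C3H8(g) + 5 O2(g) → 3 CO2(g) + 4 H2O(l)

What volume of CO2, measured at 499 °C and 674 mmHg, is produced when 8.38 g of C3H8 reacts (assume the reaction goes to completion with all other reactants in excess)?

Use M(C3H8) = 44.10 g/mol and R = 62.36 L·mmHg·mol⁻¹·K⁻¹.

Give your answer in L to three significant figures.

40.7 L

n(C3H8) = 8.380 / 44.10 = 0.1900 mol
n(CO2) = (3/1) × 0.1900 = 0.5700 mol
V = nRT/P = 0.5700 × 62.36 × 772.15 / 674 = 40.72 L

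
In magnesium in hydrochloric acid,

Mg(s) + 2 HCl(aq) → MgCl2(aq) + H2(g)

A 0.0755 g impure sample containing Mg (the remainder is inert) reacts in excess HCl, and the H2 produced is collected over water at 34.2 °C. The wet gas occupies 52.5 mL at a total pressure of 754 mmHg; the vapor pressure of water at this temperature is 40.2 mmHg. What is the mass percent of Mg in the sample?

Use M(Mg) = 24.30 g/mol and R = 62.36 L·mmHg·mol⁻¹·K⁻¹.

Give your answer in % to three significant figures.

62.9 %

P(H2) = 754 − 40.2 = 713.8 mmHg
n(H2) = PV/RT = (713.8 × 0.05250) / (62.36 × 307.35) = 0.001955 mol
n(Mg) = (1/1) × 0.001955 = 0.001955 mol
m(Mg) = 0.001955 × 24.30 = 0.04751 g
%Mg = 0.04751 / 0.0755 × 100 = 62.93%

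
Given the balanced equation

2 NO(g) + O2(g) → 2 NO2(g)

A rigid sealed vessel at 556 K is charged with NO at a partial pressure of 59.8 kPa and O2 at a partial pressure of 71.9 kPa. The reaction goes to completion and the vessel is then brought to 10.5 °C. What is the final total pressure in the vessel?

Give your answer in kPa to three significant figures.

With V and T fixed, P_i ∝ n_i, so the mole ratios apply directly to partial pressures at 556 K.
P(O2) required for 59.8 kPa of NO = (1/2) × 59.8 = 29.90 kPa; available 71.9 kPa, so NO is limiting.
P(O2) remaining = 71.9 − (1/2) × 59.8 = 42.00 kPa
P(gaseous products) = (2)/2 × 59.8 = 59.80 kPa
P_total at 556 K = 42.00 + 59.80 = 101.8 kPa
Scaling to 10.5 °C: P = 101.8 × 283.65/556 = 51.93 kPa

51.9 kPa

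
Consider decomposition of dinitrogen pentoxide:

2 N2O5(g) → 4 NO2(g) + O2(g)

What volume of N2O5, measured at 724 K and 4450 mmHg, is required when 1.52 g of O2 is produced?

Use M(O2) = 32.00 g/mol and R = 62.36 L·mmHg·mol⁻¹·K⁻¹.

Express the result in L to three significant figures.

n(O2) = 1.520 / 32.00 = 0.04750 mol
n(N2O5) = (2/1) × 0.04750 = 0.09500 mol
V = nRT/P = 0.09500 × 62.36 × 724 / 4450 = 0.9638 L

0.964 L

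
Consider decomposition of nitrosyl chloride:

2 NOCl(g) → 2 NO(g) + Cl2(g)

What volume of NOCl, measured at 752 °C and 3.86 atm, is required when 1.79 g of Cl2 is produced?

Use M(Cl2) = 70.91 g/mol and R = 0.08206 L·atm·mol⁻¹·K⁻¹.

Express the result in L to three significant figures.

n(Cl2) = 1.790 / 70.91 = 0.02524 mol
n(NOCl) = (2/1) × 0.02524 = 0.05048 mol
V = nRT/P = 0.05048 × 0.08206 × 1025.15 / 3.86 = 1.100 L

1.10 L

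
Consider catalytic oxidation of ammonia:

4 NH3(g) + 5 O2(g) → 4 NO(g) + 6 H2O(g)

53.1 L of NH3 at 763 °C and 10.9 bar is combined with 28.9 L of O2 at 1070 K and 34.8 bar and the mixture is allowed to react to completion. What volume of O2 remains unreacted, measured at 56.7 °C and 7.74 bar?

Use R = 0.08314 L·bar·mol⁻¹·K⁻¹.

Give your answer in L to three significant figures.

n(NH3) = PV/RT = (10.9 × 53.1) / (0.08314 × 1036.15) = 6.719 mol
n(O2) = PV/RT = (34.8 × 28.9) / (0.08314 × 1070) = 11.31 mol
For 6.719 mol NH3, stoichiometry requires (5/4) × 6.719 = 8.399 mol O2; 11.31 mol is available, so NH3 is limiting.
n(O2) consumed = (5/4) × 6.719 = 8.399 mol; remaining = 11.31 − 8.399 = 2.911 mol
V(O2) = nRT/P = 2.911 × 0.08314 × 329.85 / 7.74 = 10.31 L

10.3 L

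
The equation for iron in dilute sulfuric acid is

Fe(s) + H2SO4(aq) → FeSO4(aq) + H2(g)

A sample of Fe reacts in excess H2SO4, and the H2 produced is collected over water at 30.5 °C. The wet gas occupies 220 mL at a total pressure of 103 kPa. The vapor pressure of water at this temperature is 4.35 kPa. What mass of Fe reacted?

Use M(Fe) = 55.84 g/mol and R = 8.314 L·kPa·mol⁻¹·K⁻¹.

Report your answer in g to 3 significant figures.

P(H2) = 103 − 4.35 = 98.65 kPa
n(H2) = PV/RT = (98.65 × 0.2200) / (8.314 × 303.65) = 0.008597 mol
n(Fe) = (1/1) × 0.008597 = 0.008597 mol
m(Fe) = 0.008597 × 55.84 = 0.4801 g

0.480 g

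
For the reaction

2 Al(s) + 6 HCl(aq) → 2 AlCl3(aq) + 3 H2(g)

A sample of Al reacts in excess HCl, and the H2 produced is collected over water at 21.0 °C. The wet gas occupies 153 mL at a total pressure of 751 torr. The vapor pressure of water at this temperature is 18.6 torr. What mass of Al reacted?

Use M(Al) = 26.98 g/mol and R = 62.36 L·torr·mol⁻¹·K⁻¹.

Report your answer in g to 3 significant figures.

0.110 g

P(H2) = 751 − 18.6 = 732.4 torr
n(H2) = PV/RT = (732.4 × 0.1530) / (62.36 × 294.15) = 0.006109 mol
n(Al) = (2/3) × 0.006109 = 0.004073 mol
m(Al) = 0.004073 × 26.98 = 0.1099 g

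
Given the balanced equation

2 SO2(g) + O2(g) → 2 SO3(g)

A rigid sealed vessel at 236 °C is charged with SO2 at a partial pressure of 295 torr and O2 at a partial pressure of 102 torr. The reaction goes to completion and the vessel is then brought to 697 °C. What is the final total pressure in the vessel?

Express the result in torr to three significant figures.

562 torr

Because the vessel is rigid and T is held at 236 °C, work the stoichiometry in partial pressures (P_i = n_iRT/V).
P(O2) required for 295 torr of SO2 = (1/2) × 295 = 147.5 torr; available 102 torr, so O2 is limiting.
P(SO2) remaining = 295 − (2/1) × 102 = 91.00 torr
P(gaseous products) = (2)/1 × 102 = 204.0 torr
P_total at 236 °C = 91.00 + 204.0 = 295.0 torr
Scaling to 697 °C: P = 295.0 × 970.15/509.15 = 562.1 torr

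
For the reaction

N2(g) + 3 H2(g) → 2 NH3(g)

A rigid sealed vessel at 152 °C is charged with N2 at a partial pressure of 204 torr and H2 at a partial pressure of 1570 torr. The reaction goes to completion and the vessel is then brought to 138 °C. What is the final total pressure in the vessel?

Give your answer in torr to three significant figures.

Because the vessel is rigid and T is held at 152 °C, work the stoichiometry in partial pressures (P_i = n_iRT/V).
P(H2) required for 204 torr of N2 = (3/1) × 204 = 612.0 torr; available 1570 torr, so N2 is limiting.
P(H2) remaining = 1570 − (3/1) × 204 = 958.0 torr
P(gaseous products) = (2)/1 × 204 = 408.0 torr
P_total at 152 °C = 958.0 + 408.0 = 1366 torr
Scaling to 138 °C: P = 1366 × 411.15/425.15 = 1321 torr

1320 torr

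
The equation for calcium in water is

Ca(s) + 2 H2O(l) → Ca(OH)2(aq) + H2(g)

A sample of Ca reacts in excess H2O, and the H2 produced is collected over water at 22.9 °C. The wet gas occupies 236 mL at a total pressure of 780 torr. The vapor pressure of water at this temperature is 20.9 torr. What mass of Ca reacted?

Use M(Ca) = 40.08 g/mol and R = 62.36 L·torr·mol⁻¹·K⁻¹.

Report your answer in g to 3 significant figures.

P(H2) = 780 − 20.9 = 759.1 torr
n(H2) = PV/RT = (759.1 × 0.2360) / (62.36 × 296.05) = 0.009704 mol
n(Ca) = (1/1) × 0.009704 = 0.009704 mol
m(Ca) = 0.009704 × 40.08 = 0.3889 g

0.389 g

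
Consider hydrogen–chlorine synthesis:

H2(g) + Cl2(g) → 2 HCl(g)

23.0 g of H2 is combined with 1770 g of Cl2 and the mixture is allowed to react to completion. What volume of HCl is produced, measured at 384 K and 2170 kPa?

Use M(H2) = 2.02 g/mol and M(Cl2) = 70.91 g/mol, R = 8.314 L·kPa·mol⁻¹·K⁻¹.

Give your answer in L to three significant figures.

33.5 L

n(H2) = 23.0 / 2.02 = 11.39 mol
n(Cl2) = 1770 / 70.91 = 24.96 mol
For 11.39 mol H2, stoichiometry requires (1/1) × 11.39 = 11.39 mol Cl2; 24.96 mol is available, so H2 is limiting.
n(HCl) = (2/1) × 11.39 = 22.78 mol
V(HCl) = nRT/P = 22.78 × 8.314 × 384 / 2170 = 33.51 L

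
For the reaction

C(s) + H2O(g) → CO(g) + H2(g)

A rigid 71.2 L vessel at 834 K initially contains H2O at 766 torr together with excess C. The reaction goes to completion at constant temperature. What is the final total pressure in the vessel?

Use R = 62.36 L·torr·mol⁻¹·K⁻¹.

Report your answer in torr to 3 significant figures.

Rigid vessel, constant T ⇒ P scales with total gas moles (1 → 2).
P_final = (2/1) × 766 = 1532 torr

1530 torr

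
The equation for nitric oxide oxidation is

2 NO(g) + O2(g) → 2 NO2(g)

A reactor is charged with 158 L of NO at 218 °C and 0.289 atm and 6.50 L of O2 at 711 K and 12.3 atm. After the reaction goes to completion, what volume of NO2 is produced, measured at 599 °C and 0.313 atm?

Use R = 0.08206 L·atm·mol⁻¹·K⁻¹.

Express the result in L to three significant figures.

259 L

n(NO) = PV/RT = (0.289 × 158) / (0.08206 × 491.15) = 1.133 mol
n(O2) = PV/RT = (12.3 × 6.50) / (0.08206 × 711) = 1.370 mol
For 1.133 mol NO, stoichiometry requires (1/2) × 1.133 = 0.5665 mol O2; 1.370 mol is available, so NO is limiting.
n(NO2) = (2/2) × 1.133 = 1.133 mol
V(NO2) = nRT/P = 1.133 × 0.08206 × 872.15 / 0.313 = 259.1 L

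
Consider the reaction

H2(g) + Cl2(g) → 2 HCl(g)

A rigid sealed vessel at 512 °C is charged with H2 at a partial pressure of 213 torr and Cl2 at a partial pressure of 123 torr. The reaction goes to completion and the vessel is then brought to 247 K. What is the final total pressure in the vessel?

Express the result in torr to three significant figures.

With V and T fixed, P_i ∝ n_i, so the mole ratios apply directly to partial pressures at 512 °C.
P(Cl2) required for 213 torr of H2 = (1/1) × 213 = 213.0 torr; available 123 torr, so Cl2 is limiting.
P(H2) remaining = 213 − (1/1) × 123 = 90.00 torr
P(gaseous products) = (2)/1 × 123 = 246.0 torr
P_total at 512 °C = 90.00 + 246.0 = 336.0 torr
Scaling to 247 K: P = 336.0 × 247/785.15 = 105.7 torr

106 torr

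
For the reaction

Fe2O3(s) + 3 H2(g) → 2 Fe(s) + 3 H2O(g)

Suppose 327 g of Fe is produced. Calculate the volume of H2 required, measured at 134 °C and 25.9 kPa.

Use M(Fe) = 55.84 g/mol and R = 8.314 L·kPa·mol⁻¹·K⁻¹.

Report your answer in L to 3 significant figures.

1150 L

n(Fe) = 327.0 / 55.84 = 5.856 mol
n(H2) = (3/2) × 5.856 = 8.784 mol
V = nRT/P = 8.784 × 8.314 × 407.15 / 25.9 = 1148 L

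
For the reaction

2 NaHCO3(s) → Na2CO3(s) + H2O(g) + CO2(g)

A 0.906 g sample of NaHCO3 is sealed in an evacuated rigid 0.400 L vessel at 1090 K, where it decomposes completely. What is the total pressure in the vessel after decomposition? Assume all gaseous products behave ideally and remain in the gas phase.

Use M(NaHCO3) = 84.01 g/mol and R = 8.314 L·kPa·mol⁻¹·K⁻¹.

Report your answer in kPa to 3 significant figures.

n(NaHCO3) = 0.906 / 84.01 = 0.01078 mol
n(gas produced) = (2/2) × 0.01078 = 0.01078 mol
P = nRT/V = 0.01078 × 8.314 × 1090 / 0.400 = 244.2 kPa

244 kPa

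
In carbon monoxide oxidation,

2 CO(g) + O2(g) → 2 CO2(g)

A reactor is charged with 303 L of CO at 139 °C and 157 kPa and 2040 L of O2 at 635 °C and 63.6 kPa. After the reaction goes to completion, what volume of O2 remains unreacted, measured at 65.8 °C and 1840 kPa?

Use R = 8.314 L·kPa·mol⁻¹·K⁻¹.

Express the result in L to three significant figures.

n(CO) = PV/RT = (157 × 303) / (8.314 × 412.15) = 13.88 mol
n(O2) = PV/RT = (63.6 × 2040) / (8.314 × 908.15) = 17.18 mol
For 13.88 mol CO, stoichiometry requires (1/2) × 13.88 = 6.940 mol O2; 17.18 mol is available, so CO is limiting.
n(O2) consumed = (1/2) × 13.88 = 6.940 mol; remaining = 17.18 − 6.940 = 10.24 mol
V(O2) = nRT/P = 10.24 × 8.314 × 338.95 / 1840 = 15.68 L

15.7 L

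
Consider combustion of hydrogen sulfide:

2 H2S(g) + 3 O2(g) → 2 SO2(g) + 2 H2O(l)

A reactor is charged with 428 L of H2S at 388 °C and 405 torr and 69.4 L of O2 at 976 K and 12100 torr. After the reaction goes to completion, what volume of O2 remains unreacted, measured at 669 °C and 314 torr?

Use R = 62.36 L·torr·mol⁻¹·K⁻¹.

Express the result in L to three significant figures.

n(H2S) = PV/RT = (405 × 428) / (62.36 × 661.15) = 4.204 mol
n(O2) = PV/RT = (12100 × 69.4) / (62.36 × 976) = 13.80 mol
For 4.204 mol H2S, stoichiometry requires (3/2) × 4.204 = 6.306 mol O2; 13.80 mol is available, so H2S is limiting.
n(O2) consumed = (3/2) × 4.204 = 6.306 mol; remaining = 13.80 − 6.306 = 7.494 mol
V(O2) = nRT/P = 7.494 × 62.36 × 942.15 / 314 = 1402 L

1400 L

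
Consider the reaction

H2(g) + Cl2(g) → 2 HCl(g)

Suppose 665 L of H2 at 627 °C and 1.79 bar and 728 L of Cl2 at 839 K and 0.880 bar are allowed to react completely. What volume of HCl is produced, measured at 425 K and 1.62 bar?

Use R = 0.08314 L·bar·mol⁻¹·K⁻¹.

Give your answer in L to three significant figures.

n(H2) = PV/RT = (1.79 × 665) / (0.08314 × 900.15) = 15.91 mol
n(Cl2) = PV/RT = (0.880 × 728) / (0.08314 × 839) = 9.184 mol
For 15.91 mol H2, stoichiometry requires (1/1) × 15.91 = 15.91 mol Cl2; 9.184 mol is available, so Cl2 is limiting.
n(HCl) = (2/1) × 9.184 = 18.37 mol
V(HCl) = nRT/P = 18.37 × 0.08314 × 425 / 1.62 = 400.7 L

401 L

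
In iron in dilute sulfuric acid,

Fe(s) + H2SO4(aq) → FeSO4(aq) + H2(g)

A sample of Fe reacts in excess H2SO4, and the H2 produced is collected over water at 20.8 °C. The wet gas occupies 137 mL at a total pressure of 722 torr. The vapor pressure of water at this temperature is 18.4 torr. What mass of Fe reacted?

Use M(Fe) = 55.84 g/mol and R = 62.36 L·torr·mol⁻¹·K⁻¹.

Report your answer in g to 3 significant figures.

P(H2) = 722 − 18.4 = 703.6 torr
n(H2) = PV/RT = (703.6 × 0.1370) / (62.36 × 293.95) = 0.005259 mol
n(Fe) = (1/1) × 0.005259 = 0.005259 mol
m(Fe) = 0.005259 × 55.84 = 0.2937 g

0.294 g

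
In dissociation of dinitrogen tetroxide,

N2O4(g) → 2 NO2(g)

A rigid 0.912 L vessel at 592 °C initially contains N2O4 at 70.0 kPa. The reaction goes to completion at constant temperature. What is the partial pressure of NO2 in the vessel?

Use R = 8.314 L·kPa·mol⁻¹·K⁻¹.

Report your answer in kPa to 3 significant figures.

140 kPa

n(N2O4)₀ = PV/RT = (70.0 × 0.912) / (8.314 × 865.15) = 0.008875 mol
n(NO2) = (2/1) × 0.008875 = 0.01775 mol
P(NO2) = nRT/V = 0.01775 × 8.314 × 865.15 / 0.912 = 140.0 kPa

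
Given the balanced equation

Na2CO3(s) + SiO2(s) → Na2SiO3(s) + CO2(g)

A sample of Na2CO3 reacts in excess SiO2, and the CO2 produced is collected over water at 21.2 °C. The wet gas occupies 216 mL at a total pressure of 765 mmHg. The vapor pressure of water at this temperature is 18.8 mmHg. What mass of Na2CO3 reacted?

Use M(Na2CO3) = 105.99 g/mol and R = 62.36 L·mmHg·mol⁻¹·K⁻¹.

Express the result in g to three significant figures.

P(CO2) = 765 − 18.8 = 746.2 mmHg
n(CO2) = PV/RT = (746.2 × 0.2160) / (62.36 × 294.35) = 0.008781 mol
n(Na2CO3) = (1/1) × 0.008781 = 0.008781 mol
m(Na2CO3) = 0.008781 × 105.99 = 0.9307 g

0.931 g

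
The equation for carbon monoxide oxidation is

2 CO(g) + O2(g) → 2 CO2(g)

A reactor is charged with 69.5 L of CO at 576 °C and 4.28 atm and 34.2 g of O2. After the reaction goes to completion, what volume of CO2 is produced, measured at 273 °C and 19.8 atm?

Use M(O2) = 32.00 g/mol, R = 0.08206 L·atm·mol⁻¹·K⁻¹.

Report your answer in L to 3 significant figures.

n(CO) = PV/RT = (4.28 × 69.5) / (0.08206 × 849.15) = 4.269 mol
n(O2) = 34.2 / 32.00 = 1.069 mol
For 4.269 mol CO, stoichiometry requires (1/2) × 4.269 = 2.135 mol O2; 1.069 mol is available, so O2 is limiting.
n(CO2) = (2/1) × 1.069 = 2.138 mol
V(CO2) = nRT/P = 2.138 × 0.08206 × 546.15 / 19.8 = 4.839 L

4.84 L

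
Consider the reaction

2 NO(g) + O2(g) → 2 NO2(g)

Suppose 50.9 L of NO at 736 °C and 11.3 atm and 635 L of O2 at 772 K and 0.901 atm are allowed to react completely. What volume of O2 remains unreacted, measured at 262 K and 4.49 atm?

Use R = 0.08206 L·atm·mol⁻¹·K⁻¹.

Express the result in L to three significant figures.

n(NO) = PV/RT = (11.3 × 50.9) / (0.08206 × 1009.15) = 6.946 mol
n(O2) = PV/RT = (0.901 × 635) / (0.08206 × 772) = 9.031 mol
For 6.946 mol NO, stoichiometry requires (1/2) × 6.946 = 3.473 mol O2; 9.031 mol is available, so NO is limiting.
n(O2) consumed = (1/2) × 6.946 = 3.473 mol; remaining = 9.031 − 3.473 = 5.558 mol
V(O2) = nRT/P = 5.558 × 0.08206 × 262 / 4.49 = 26.61 L

26.6 L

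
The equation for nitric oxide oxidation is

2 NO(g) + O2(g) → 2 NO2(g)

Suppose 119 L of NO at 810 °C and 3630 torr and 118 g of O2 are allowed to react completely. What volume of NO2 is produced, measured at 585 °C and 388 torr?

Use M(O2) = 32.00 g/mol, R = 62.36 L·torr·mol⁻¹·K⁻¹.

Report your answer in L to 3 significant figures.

n(NO) = PV/RT = (3630 × 119) / (62.36 × 1083.15) = 6.395 mol
n(O2) = 118 / 32.00 = 3.688 mol
For 6.395 mol NO, stoichiometry requires (1/2) × 6.395 = 3.197 mol O2; 3.688 mol is available, so NO is limiting.
n(NO2) = (2/2) × 6.395 = 6.395 mol
V(NO2) = nRT/P = 6.395 × 62.36 × 858.15 / 388 = 882.0 L

882 L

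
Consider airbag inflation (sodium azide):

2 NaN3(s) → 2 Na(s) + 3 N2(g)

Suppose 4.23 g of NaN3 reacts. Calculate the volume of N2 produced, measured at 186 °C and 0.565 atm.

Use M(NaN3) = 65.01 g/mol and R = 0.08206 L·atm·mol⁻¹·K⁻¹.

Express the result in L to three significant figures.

6.51 L

n(NaN3) = 4.230 / 65.01 = 0.06507 mol
n(N2) = (3/2) × 0.06507 = 0.09760 mol
V = nRT/P = 0.09760 × 0.08206 × 459.15 / 0.565 = 6.509 L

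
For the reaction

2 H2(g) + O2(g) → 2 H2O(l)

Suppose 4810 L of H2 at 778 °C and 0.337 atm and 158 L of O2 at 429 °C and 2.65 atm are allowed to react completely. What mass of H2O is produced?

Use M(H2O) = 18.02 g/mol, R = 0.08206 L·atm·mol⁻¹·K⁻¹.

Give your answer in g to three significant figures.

n(H2) = PV/RT = (0.337 × 4810) / (0.08206 × 1051.15) = 18.79 mol
n(O2) = PV/RT = (2.65 × 158) / (0.08206 × 702.15) = 7.267 mol
For 18.79 mol H2, stoichiometry requires (1/2) × 18.79 = 9.395 mol O2; 7.267 mol is available, so O2 is limiting.
n(H2O) = (2/1) × 7.267 = 14.53 mol
m(H2O) = 14.53 × 18.02 = 261.8 g

262 g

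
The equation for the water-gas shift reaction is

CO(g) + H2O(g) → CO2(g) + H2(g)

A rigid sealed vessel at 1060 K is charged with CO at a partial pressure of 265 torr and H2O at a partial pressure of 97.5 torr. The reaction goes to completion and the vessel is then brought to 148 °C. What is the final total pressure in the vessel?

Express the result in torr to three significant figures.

144 torr

With V and T fixed, P_i ∝ n_i, so the mole ratios apply directly to partial pressures at 1060 K.
P(H2O) required for 265 torr of CO = (1/1) × 265 = 265.0 torr; available 97.5 torr, so H2O is limiting.
P(CO) remaining = 265 − (1/1) × 97.5 = 167.5 torr
P(gaseous products) = (1+1)/1 × 97.5 = 195.0 torr
P_total at 1060 K = 167.5 + 195.0 = 362.5 torr
Scaling to 148 °C: P = 362.5 × 421.15/1060 = 144.0 torr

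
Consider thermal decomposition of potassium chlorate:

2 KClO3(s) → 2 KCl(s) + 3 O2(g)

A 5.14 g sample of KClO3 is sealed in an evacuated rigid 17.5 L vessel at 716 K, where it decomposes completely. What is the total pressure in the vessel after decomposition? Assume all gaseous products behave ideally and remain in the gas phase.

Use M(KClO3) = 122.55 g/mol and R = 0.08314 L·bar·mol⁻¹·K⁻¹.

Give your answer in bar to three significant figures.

0.214 bar

n(KClO3) = 5.14 / 122.55 = 0.04194 mol
n(gas produced) = (3/2) × 0.04194 = 0.06291 mol
P = nRT/V = 0.06291 × 0.08314 × 716 / 17.5 = 0.2140 bar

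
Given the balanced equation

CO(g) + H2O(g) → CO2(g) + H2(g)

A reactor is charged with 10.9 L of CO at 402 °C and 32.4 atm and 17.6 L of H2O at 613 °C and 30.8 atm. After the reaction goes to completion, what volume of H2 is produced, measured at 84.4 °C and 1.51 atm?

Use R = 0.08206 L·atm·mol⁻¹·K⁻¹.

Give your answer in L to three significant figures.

124 L

n(CO) = PV/RT = (32.4 × 10.9) / (0.08206 × 675.15) = 6.374 mol
n(H2O) = PV/RT = (30.8 × 17.6) / (0.08206 × 886.15) = 7.455 mol
For 6.374 mol CO, stoichiometry requires (1/1) × 6.374 = 6.374 mol H2O; 7.455 mol is available, so CO is limiting.
n(H2) = (1/1) × 6.374 = 6.374 mol
V(H2) = nRT/P = 6.374 × 0.08206 × 357.55 / 1.51 = 123.9 L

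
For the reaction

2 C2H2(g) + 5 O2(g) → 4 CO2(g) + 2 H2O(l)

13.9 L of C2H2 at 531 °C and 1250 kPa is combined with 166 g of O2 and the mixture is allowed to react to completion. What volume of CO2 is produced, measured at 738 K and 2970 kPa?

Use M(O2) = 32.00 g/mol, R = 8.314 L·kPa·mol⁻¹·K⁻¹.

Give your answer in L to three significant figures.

n(C2H2) = PV/RT = (1250 × 13.9) / (8.314 × 804.15) = 2.599 mol
n(O2) = 166 / 32.00 = 5.188 mol
For 2.599 mol C2H2, stoichiometry requires (5/2) × 2.599 = 6.498 mol O2; 5.188 mol is available, so O2 is limiting.
n(CO2) = (4/5) × 5.188 = 4.150 mol
V(CO2) = nRT/P = 4.150 × 8.314 × 738 / 2970 = 8.573 L

8.57 L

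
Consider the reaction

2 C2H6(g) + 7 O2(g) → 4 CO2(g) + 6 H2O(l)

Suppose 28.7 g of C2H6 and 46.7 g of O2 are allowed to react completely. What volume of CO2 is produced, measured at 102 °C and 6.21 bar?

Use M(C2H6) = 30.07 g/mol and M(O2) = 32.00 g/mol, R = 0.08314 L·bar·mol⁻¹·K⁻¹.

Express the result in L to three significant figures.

n(C2H6) = 28.7 / 30.07 = 0.9544 mol
n(O2) = 46.7 / 32.00 = 1.459 mol
For 0.9544 mol C2H6, stoichiometry requires (7/2) × 0.9544 = 3.340 mol O2; 1.459 mol is available, so O2 is limiting.
n(CO2) = (4/7) × 1.459 = 0.8337 mol
V(CO2) = nRT/P = 0.8337 × 0.08314 × 375.15 / 6.21 = 4.187 L

4.19 L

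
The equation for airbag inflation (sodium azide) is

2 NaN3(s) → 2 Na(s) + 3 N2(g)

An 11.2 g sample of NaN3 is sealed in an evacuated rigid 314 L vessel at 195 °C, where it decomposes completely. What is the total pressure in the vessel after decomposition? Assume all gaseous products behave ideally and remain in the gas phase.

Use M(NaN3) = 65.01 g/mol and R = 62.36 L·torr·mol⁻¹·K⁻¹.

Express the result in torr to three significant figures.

n(NaN3) = 11.2 / 65.01 = 0.1723 mol
n(gas produced) = (3/2) × 0.1723 = 0.2585 mol
P = nRT/V = 0.2585 × 62.36 × 468.15 / 314 = 24.03 torr

24.0 torr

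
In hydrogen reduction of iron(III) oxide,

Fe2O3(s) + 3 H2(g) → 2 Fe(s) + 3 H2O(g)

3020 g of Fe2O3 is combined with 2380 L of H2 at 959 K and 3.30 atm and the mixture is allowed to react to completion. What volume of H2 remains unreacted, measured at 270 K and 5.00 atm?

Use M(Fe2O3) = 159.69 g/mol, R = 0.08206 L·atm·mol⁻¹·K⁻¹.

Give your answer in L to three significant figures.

191 L

n(Fe2O3) = 3020 / 159.69 = 18.91 mol
n(H2) = PV/RT = (3.30 × 2380) / (0.08206 × 959) = 99.80 mol
For 18.91 mol Fe2O3, stoichiometry requires (3/1) × 18.91 = 56.73 mol H2; 99.80 mol is available, so Fe2O3 is limiting.
n(H2) consumed = (3/1) × 18.91 = 56.73 mol; remaining = 99.80 − 56.73 = 43.07 mol
V(H2) = nRT/P = 43.07 × 0.08206 × 270 / 5.00 = 190.9 L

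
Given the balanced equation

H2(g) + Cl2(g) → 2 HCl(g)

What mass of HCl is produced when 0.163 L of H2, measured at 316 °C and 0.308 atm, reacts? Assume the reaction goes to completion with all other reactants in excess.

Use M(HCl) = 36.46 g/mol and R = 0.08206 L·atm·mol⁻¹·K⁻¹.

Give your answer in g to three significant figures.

n(H2) = PV/RT = (0.308 × 0.163) / (0.08206 × 589.15) = 0.001038 mol
n(HCl) = (2/1) × 0.001038 = 0.002076 mol
m(HCl) = 0.002076 × 36.46 = 0.07569 g

0.0757 g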